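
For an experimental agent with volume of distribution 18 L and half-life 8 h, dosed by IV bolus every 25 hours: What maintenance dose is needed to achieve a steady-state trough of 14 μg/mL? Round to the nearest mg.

1946 mg

τ/t½ = 25/8 ≈ 3.125, so f = (1/2)^(25/8) ≈ 0.114626.
Cmin,ss = (D/Vd)·f/(1−f), so D = Cmin,ss·Vd·(1−f)/f.
D = 14 × 18 × (1−f)/f ≈ 14 × 18 × 7.72402 ≈ 1946.45 mg.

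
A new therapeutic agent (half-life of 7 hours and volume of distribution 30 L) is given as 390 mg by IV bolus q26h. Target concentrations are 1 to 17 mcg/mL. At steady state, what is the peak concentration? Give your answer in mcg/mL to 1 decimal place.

k = ln2/t½ = ln2/7 ≈ 0.099021 h⁻¹; fraction remaining f = e^(−kτ) = e^(−0.099021×26) ≈ 0.0762.
At steady state, accumulation factor R = 1/(1 − e^(−kτ)) ≈ 1.0825.
Single-dose peak C₀ = D/Vd = 390/30 ≈ 13.000 mcg/mL.
Steady-state peak Cmax,ss = C₀·R ≈ 13.000 × 1.0825 ≈ 14.072 mcg/mL.
Peak 14.1 mcg/mL vs MTC 17 mcg/mL: below toxic threshold.

14.1 mcg/mL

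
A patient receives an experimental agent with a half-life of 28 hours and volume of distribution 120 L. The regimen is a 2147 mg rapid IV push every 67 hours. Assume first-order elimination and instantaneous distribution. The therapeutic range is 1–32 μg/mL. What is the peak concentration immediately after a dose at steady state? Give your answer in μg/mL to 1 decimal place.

22.1 μg/mL

τ/t½ = 67/28 ≈ 2.3929, so fraction remaining f = (1/2)^(67/28) ≈ 0.1904.
At steady state, accumulation factor R = 1/(1 − e^(−kτ)) ≈ 1.2352.
Single-dose peak C₀ = D/Vd = 2147/120 ≈ 17.892 μg/mL.
Cmax,ss = C₀/(1 − f) ≈ 17.892/0.8096 ≈ 22.100 μg/mL.
Peak 22.1 μg/mL vs MTC 32 μg/mL: below toxic threshold.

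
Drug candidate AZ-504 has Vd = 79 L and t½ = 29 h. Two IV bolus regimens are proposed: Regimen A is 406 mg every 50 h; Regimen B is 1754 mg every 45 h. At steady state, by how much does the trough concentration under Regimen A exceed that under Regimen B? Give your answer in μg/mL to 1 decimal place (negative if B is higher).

-9.3 μg/mL

Regimen A: f = (1/2)^(50/29) ≈ 0.3027; Cmin,ss = (406/79)·f/(1−f) ≈ 2.231 μg/mL.
Regimen B: f = (1/2)^(45/29) ≈ 0.3411; Cmin,ss = (1754/79)·f/(1−f) ≈ 11.494 μg/mL.
Difference ≈ 2.231 − 11.494 ≈ -9.263 μg/mL.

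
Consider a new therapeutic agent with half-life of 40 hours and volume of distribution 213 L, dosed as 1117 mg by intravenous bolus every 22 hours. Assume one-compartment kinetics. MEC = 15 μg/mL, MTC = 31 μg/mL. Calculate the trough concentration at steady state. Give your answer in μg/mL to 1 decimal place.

k = ln2/t½ = ln2/40 ≈ 0.017329 h⁻¹; fraction remaining f = e^(−kτ) = e^(−0.017329×22) ≈ 0.6830.
At steady state, accumulation factor R = 1/(1 − e^(−kτ)) ≈ 3.1546.
Each bolus raises the concentration by D/Vd = 1117/213 ≈ 5.244 μg/mL.
Cmax,ss = C₀/(1 − f) ≈ 5.244/0.3170 ≈ 16.543 μg/mL.
One interval later, Cmin,ss = Cmax,ss·e^(−kτ) ≈ 16.543 × 0.6830 ≈ 11.299 μg/mL.
Trough 11.3 μg/mL vs MEC 15 μg/mL: subtherapeutic.

11.3 μg/mL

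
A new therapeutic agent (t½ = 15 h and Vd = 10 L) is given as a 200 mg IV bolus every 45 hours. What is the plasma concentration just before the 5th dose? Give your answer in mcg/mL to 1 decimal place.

2.9 mcg/mL

f = (1/2)^(τ/t½) = (1/2)^(45/15) ≈ 0.1250.
C₀ = D/Vd = 200/10 ≈ 20.000 mcg/mL.
Before the 5th dose, 4 doses have been given. Superposition: Cmin = C₀·(f + f² + … + f^4).
≈ 20.000 × (0.1250 + 0.0156 + 0.0020 + 0.0002) ≈ 20.000 × 0.1428 ≈ 2.856 mcg/mL.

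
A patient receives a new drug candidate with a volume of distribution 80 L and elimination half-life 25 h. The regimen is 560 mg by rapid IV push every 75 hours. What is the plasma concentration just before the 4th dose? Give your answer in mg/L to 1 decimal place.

1.0 mg/L

f = (1/2)^(τ/t½) = (1/2)^(75/25) ≈ 0.1250.
C₀ = D/Vd = 560/80 ≈ 7.000 mg/L.
Before the 4th dose, 3 doses have been given. Superposition: Cmin = C₀·(f + f² + … + f^3).
≈ 7.000 × (0.1250 + 0.0156 + 0.0020) ≈ 7.000 × 0.1426 ≈ 0.998 mg/L.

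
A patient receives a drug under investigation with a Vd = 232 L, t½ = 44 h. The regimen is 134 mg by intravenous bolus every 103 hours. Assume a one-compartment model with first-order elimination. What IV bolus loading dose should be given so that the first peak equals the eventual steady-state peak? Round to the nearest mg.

f = (1/2)^(103/44) ≈ 0.197386; accumulation ratio R = 1/(1−f) ≈ 1.24593.
Loading dose to hit Cmax,ss on first dose: D_load = D_maint·R ≈ 134 × 1.24593 ≈ 166.95 mg.

167 mg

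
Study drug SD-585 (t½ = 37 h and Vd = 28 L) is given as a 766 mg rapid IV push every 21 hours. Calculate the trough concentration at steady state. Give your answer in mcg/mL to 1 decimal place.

56.8 mcg/mL

τ/t½ = 21/37 ≈ 0.56757, so fraction remaining f = (1/2)^(21/37) ≈ 0.6748.
At steady state, accumulation factor R = 1/(1 − e^(−kτ)) ≈ 3.0750.
Single-dose peak C₀ = D/Vd = 766/28 ≈ 27.357 mcg/mL.
Cmax,ss = C₀/(1 − f) ≈ 27.357/0.3252 ≈ 84.124 mcg/mL.
Steady-state trough Cmin,ss = Cmax,ss·f ≈ 84.124 × 0.6748 ≈ 56.767 mcg/mL.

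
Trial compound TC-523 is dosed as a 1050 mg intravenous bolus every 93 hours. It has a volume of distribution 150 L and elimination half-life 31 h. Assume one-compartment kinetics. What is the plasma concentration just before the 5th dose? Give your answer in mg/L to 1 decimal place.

1.0 mg/L

f = (1/2)^(τ/t½) = (1/2)^(93/31) ≈ 0.1250.
C₀ = D/Vd = 1050/150 ≈ 7.000 mg/L.
Before the 5th dose, 4 doses have been given. Superposition: Cmin = C₀·(f + f² + … + f^4).
≈ 7.000 × (0.1250 + 0.0156 + 0.0020 + 0.0002) ≈ 7.000 × 0.1428 ≈ 1.000 mg/L.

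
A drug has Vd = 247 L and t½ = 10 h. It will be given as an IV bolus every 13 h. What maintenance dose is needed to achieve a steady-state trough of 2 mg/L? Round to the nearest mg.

τ/t½ = 13/10 ≈ 1.3, so f = (1/2)^(13/10) ≈ 0.406126.
Cmin,ss = (D/Vd)·f/(1−f), so D = Cmin,ss·Vd·(1−f)/f.
D = 2 × 247 × (1−f)/f ≈ 2 × 247 × 1.46229 ≈ 722.37 mg.

722 mg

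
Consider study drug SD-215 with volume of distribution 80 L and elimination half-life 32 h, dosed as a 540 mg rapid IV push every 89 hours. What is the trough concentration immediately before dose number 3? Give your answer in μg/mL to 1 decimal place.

1.1 μg/mL

f = (1/2)^(τ/t½) = (1/2)^(89/32) ≈ 0.1455.
C₀ = D/Vd = 540/80 ≈ 6.750 μg/mL.
Before the 3rd dose, 2 doses have been given. Superposition: Cmin = C₀·(f + f²).
≈ 6.750 × (0.1455 + 0.0212) ≈ 6.750 × 0.1667 ≈ 1.125 μg/mL.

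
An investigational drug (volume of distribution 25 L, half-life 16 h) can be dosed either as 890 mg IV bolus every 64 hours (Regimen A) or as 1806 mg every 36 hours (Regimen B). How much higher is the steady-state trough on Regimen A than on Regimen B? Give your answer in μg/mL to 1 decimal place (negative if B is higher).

-16.9 μg/mL

Regimen A: f = (1/2)^(64/16) ≈ 0.0625; Cmin,ss = (890/25)·f/(1−f) ≈ 2.373 μg/mL.
Regimen B: f = (1/2)^(36/16) ≈ 0.2102; Cmin,ss = (1806/25)·f/(1−f) ≈ 19.226 μg/mL.
Difference ≈ 2.373 − 19.226 ≈ -16.853 μg/mL.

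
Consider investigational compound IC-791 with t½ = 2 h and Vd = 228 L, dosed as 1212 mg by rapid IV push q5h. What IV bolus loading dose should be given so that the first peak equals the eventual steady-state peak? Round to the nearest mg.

f = (1/2)^(5/2) ≈ 0.176777; accumulation ratio R = 1/(1−f) ≈ 1.21474.
Loading dose to hit Cmax,ss on first dose: D_load = D_maint·R ≈ 1212 × 1.21474 ≈ 1472.26 mg.

1472 mg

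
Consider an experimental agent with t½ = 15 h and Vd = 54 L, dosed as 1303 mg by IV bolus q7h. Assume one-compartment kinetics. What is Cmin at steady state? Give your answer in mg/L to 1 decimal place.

k = ln2/t½ = ln2/15 ≈ 0.046210 h⁻¹; fraction remaining f = e^(−kτ) = e^(−0.046210×7) ≈ 0.7236.
Single-dose peak C₀ = D/Vd = 1303/54 ≈ 24.130 mg/L.
Steady-state trough Cmin,ss = C₀·f/(1−f) ≈ 24.130 × 0.7236/0.2764 ≈ 63.171 mg/L.

63.2 mg/L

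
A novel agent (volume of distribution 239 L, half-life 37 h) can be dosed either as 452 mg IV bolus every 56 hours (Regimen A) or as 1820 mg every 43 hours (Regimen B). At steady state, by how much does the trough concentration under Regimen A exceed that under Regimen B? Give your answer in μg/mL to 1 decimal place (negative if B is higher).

Regimen A: f = (1/2)^(56/37) ≈ 0.3503; Cmin,ss = (452/239)·f/(1−f) ≈ 1.020 μg/mL.
Regimen B: f = (1/2)^(43/37) ≈ 0.4468; Cmin,ss = (1820/239)·f/(1−f) ≈ 6.150 μg/mL.
Difference ≈ 1.020 − 6.150 ≈ -5.130 μg/mL.

-5.1 μg/mL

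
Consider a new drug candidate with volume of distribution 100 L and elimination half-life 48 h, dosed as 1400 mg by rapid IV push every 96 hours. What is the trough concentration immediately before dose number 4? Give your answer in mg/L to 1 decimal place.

f = (1/2)^(τ/t½) = (1/2)^(96/48) ≈ 0.2500.
C₀ = D/Vd = 1400/100 ≈ 14.000 mg/L.
Before the 4th dose, 3 doses have been given. Superposition: Cmin = C₀·(f + f² + … + f^3).
≈ 14.000 × (0.2500 + 0.0625 + 0.0156) ≈ 14.000 × 0.3281 ≈ 4.593 mg/L.

4.6 mg/L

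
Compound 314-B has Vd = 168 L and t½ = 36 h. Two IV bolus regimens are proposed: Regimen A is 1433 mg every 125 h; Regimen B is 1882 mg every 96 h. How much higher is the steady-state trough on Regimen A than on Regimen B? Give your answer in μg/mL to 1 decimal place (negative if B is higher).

Regimen A: f = (1/2)^(125/36) ≈ 0.0901; Cmin,ss = (1433/168)·f/(1−f) ≈ 0.845 μg/mL.
Regimen B: f = (1/2)^(96/36) ≈ 0.1575; Cmin,ss = (1882/168)·f/(1−f) ≈ 2.094 μg/mL.
Difference ≈ 0.845 − 2.094 ≈ -1.249 μg/mL.

-1.2 μg/mL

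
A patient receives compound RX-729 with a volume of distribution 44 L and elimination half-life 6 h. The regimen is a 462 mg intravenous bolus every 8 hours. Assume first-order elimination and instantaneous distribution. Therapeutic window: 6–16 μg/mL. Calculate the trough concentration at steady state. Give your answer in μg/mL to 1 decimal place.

Over one 8-h interval, 8/6 ≈ 1.3333 half-lives elapse, leaving f ≈ 0.3969 of each dose.
At steady state, accumulation factor R = 1/(1 − e^(−kτ)) ≈ 1.6581.
Each bolus raises the concentration by D/Vd = 462/44 ≈ 10.500 μg/mL.
Steady-state peak Cmax,ss = C₀·R ≈ 10.500 × 1.6581 ≈ 17.410 μg/mL.
One interval later, Cmin,ss = Cmax,ss·e^(−kτ) ≈ 17.410 × 0.3969 ≈ 6.910 μg/mL.
Trough 6.9 μg/mL vs MEC 6 μg/mL: adequate.

6.9 μg/mL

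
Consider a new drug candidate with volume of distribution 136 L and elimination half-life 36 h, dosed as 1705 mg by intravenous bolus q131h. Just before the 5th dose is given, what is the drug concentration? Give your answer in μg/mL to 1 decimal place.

1.1 μg/mL

f = (1/2)^(τ/t½) = (1/2)^(131/36) ≈ 0.0803.
C₀ = D/Vd = 1705/136 ≈ 12.537 μg/mL.
Before the 5th dose, 4 doses have been given. Superposition: Cmin = C₀·(f + f² + … + f^4).
≈ 12.537 × (0.0803 + 0.0064 + 0.0005 + 0.0000) ≈ 12.537 × 0.0872 ≈ 1.093 μg/mL.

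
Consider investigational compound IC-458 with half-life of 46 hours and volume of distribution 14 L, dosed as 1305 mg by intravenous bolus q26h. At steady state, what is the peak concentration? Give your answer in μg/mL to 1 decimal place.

Over one 26-h interval, 26/46 ≈ 0.56522 half-lives elapse, leaving f ≈ 0.6759 of each dose.
At steady state, accumulation factor R = 1/(1 − e^(−kτ)) ≈ 3.0855.
Each bolus raises the concentration by D/Vd = 1305/14 ≈ 93.214 μg/mL.
Steady-state peak Cmax,ss = C₀·R ≈ 93.214 × 3.0855 ≈ 287.612 μg/mL.

287.6 μg/mL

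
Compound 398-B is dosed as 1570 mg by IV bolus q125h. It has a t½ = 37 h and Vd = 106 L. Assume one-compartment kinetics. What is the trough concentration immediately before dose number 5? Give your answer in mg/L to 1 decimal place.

f = (1/2)^(τ/t½) = (1/2)^(125/37) ≈ 0.0962.
C₀ = D/Vd = 1570/106 ≈ 14.811 mg/L.
Before the 5th dose, 4 doses have been given. Superposition: Cmin = C₀·(f + f² + … + f^4).
≈ 14.811 × (0.0962 + 0.0093 + 0.0009 + 0.0001) ≈ 14.811 × 0.1065 ≈ 1.577 mg/L.

1.6 mg/L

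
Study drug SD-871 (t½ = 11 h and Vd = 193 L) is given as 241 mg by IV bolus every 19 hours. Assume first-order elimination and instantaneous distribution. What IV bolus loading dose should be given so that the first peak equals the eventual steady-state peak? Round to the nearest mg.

345 mg

f = (1/2)^(19/11) ≈ 0.302022; accumulation ratio R = 1/(1−f) ≈ 1.43271.
Loading dose to hit Cmax,ss on first dose: D_load = D_maint·R ≈ 241 × 1.43271 ≈ 345.28 mg.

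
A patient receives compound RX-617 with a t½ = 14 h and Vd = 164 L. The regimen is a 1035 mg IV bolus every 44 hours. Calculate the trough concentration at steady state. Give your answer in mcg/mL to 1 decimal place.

Over one 44-h interval, 44/14 ≈ 3.1429 half-lives elapse, leaving f ≈ 0.1132 of each dose.
Accumulation ratio R = 1/(1 − f) ≈ 1/0.8868 ≈ 1.1276.
Each bolus raises the concentration by D/Vd = 1035/164 ≈ 6.311 mcg/mL.
Cmax,ss = C₀/(1 − f) ≈ 6.311/0.8868 ≈ 7.117 mcg/mL.
Steady-state trough Cmin,ss = Cmax,ss·f ≈ 7.117 × 0.1132 ≈ 0.806 mcg/mL.

0.8 mcg/mL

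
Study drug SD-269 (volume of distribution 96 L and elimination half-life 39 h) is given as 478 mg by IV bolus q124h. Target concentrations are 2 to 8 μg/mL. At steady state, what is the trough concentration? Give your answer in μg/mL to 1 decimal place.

Over one 124-h interval, 124/39 ≈ 3.1795 half-lives elapse, leaving f ≈ 0.1104 of each dose.
At steady state, accumulation factor R = 1/(1 − e^(−kτ)) ≈ 1.1241.
Each bolus raises the concentration by D/Vd = 478/96 ≈ 4.979 μg/mL.
Steady-state peak Cmax,ss = C₀·R ≈ 4.979 × 1.1241 ≈ 5.597 μg/mL.
One interval later, Cmin,ss = Cmax,ss·e^(−kτ) ≈ 5.597 × 0.1104 ≈ 0.618 μg/mL.
Trough 0.6 μg/mL vs MEC 2 μg/mL: subtherapeutic.

0.6 μg/mL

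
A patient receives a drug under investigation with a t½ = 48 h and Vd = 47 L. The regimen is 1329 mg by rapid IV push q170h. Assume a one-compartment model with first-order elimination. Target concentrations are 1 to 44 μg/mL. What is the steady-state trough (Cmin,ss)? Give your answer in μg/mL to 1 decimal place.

τ/t½ = 170/48 ≈ 3.5417, so fraction remaining f = (1/2)^(170/48) ≈ 0.0859.
Single-dose peak C₀ = D/Vd = 1329/47 ≈ 28.277 μg/mL.
Steady-state trough Cmin,ss = C₀·f/(1−f) ≈ 28.277 × 0.0859/0.9141 ≈ 2.657 μg/mL.
Trough 2.7 μg/mL vs MEC 1 μg/mL: adequate.

2.7 μg/mL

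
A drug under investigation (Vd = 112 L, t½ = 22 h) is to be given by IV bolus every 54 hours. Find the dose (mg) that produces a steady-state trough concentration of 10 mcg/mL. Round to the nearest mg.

5019 mg

τ/t½ = 54/22 ≈ 2.4545, so f = (1/2)^(54/22) ≈ 0.182435.
Cmin,ss = (D/Vd)·f/(1−f), so D = Cmin,ss·Vd·(1−f)/f.
D = 10 × 112 × (1−f)/f ≈ 10 × 112 × 4.48140 ≈ 5019.17 mg.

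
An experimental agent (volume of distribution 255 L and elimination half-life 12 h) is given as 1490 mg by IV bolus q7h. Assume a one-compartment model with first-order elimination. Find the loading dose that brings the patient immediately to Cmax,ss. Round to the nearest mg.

f = (1/2)^(7/12) ≈ 0.667420; accumulation ratio R = 1/(1−f) ≈ 3.00680.
Loading dose to hit Cmax,ss on first dose: D_load = D_maint·R ≈ 1490 × 3.00680 ≈ 4480.13 mg.

4480 mg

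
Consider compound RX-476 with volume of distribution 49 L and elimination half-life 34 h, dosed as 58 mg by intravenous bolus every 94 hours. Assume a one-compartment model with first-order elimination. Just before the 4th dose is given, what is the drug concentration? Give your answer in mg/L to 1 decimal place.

f = (1/2)^(τ/t½) = (1/2)^(94/34) ≈ 0.1471.
C₀ = D/Vd = 58/49 ≈ 1.184 mg/L.
Before the 4th dose, 3 doses have been given. Superposition: Cmin = C₀·(f + f² + … + f^3).
≈ 1.184 × (0.1471 + 0.0216 + 0.0032) ≈ 1.184 × 0.1719 ≈ 0.204 mg/L.

0.2 mg/L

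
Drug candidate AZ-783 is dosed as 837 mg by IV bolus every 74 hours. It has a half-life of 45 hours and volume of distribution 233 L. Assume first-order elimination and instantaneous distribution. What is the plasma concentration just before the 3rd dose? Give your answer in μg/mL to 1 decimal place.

1.5 μg/mL

f = (1/2)^(τ/t½) = (1/2)^(74/45) ≈ 0.3199.
C₀ = D/Vd = 837/233 ≈ 3.592 μg/mL.
Before the 3rd dose, 2 doses have been given. Superposition: Cmin = C₀·(f + f²).
≈ 3.592 × (0.3199 + 0.1023) ≈ 3.592 × 0.4222 ≈ 1.517 μg/mL.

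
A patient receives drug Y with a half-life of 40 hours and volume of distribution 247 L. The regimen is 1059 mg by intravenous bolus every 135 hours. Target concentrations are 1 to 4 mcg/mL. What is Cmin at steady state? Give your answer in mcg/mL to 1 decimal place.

0.5 mcg/mL

τ/t½ = 135/40 ≈ 3.375, so fraction remaining f = (1/2)^(135/40) ≈ 0.0964.
Each bolus raises the concentration by D/Vd = 1059/247 ≈ 4.287 mcg/mL.
Steady-state trough Cmin,ss = C₀·f/(1−f) ≈ 4.287 × 0.0964/0.9036 ≈ 0.457 mcg/mL.
Trough 0.5 mcg/mL vs MEC 1 mcg/mL: subtherapeutic.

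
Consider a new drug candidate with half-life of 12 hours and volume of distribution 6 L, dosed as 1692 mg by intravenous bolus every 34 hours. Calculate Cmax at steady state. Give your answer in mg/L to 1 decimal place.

k = ln2/t½ = ln2/12 ≈ 0.057762 h⁻¹; fraction remaining f = e^(−kτ) = e^(−0.057762×34) ≈ 0.1403.
Accumulation ratio R = 1/(1 − f) ≈ 1/0.8597 ≈ 1.1632.
Single-dose peak C₀ = D/Vd = 1692/6 ≈ 282.000 mg/L.
Cmax,ss = C₀/(1 − f) ≈ 282.000/0.8597 ≈ 328.021 mg/L.

328.0 mg/L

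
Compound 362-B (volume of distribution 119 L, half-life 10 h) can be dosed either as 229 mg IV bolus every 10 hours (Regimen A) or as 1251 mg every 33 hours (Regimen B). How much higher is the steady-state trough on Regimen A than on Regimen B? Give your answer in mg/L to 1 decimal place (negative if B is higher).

0.7 mg/L

Regimen A: f = (1/2)^(10/10) ≈ 0.5000; Cmin,ss = (229/119)·f/(1−f) ≈ 1.924 mg/L.
Regimen B: f = (1/2)^(33/10) ≈ 0.1015; Cmin,ss = (1251/119)·f/(1−f) ≈ 1.188 mg/L.
Difference ≈ 1.924 − 1.188 ≈ 0.736 mg/L.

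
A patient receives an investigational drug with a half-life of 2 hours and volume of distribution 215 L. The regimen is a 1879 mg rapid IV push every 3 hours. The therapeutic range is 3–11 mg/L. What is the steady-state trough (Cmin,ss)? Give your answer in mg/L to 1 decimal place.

τ/t½ = 3/2 ≈ 1.5, so fraction remaining f = (1/2)^(3/2) ≈ 0.3536.
Accumulation ratio R = 1/(1 − f) ≈ 1/0.6464 ≈ 1.5470.
Each bolus raises the concentration by D/Vd = 1879/215 ≈ 8.740 mg/L.
Cmax,ss = C₀/(1 − f) ≈ 8.740/0.6464 ≈ 13.521 mg/L.
Steady-state trough Cmin,ss = Cmax,ss·f ≈ 13.521 × 0.3536 ≈ 4.781 mg/L.
Trough 4.8 mg/L vs MEC 3 mg/L: adequate.

4.8 mg/L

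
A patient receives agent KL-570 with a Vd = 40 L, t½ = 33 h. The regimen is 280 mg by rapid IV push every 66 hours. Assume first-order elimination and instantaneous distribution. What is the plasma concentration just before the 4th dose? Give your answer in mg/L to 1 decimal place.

f = (1/2)^(τ/t½) = (1/2)^(66/33) ≈ 0.2500.
C₀ = D/Vd = 280/40 ≈ 7.000 mg/L.
Before the 4th dose, 3 doses have been given. Superposition: Cmin = C₀·(f + f² + … + f^3).
≈ 7.000 × (0.2500 + 0.0625 + 0.0156) ≈ 7.000 × 0.3281 ≈ 2.297 mg/L.

2.3 mg/L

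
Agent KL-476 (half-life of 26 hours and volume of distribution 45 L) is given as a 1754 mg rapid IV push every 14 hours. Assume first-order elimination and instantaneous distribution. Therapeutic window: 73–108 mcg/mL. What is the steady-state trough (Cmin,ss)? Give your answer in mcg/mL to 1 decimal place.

86.2 mcg/mL

Over one 14-h interval, 14/26 ≈ 0.53846 half-lives elapse, leaving f ≈ 0.6885 of each dose.
Single-dose peak C₀ = D/Vd = 1754/45 ≈ 38.978 mcg/mL.
Steady-state trough Cmin,ss = C₀·f/(1−f) ≈ 38.978 × 0.6885/0.3115 ≈ 86.152 mcg/mL.
Trough 86.2 mcg/mL vs MEC 73 mcg/mL: adequate.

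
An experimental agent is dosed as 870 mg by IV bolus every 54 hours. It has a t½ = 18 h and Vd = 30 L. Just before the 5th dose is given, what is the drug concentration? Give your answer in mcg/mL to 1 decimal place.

f = (1/2)^(τ/t½) = (1/2)^(54/18) ≈ 0.1250.
C₀ = D/Vd = 870/30 ≈ 29.000 mcg/mL.
Before the 5th dose, 4 doses have been given. Superposition: Cmin = C₀·(f + f² + … + f^4).
≈ 29.000 × (0.1250 + 0.0156 + 0.0020 + 0.0002) ≈ 29.000 × 0.1428 ≈ 4.141 mcg/mL.

4.1 mcg/mL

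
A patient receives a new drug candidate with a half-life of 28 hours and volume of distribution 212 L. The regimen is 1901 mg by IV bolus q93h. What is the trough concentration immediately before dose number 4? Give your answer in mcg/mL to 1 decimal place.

f = (1/2)^(τ/t½) = (1/2)^(93/28) ≈ 0.1000.
C₀ = D/Vd = 1901/212 ≈ 8.967 mcg/mL.
Before the 4th dose, 3 doses have been given. Superposition: Cmin = C₀·(f + f² + … + f^3).
≈ 8.967 × (0.1000 + 0.0100 + 0.0010) ≈ 8.967 × 0.1110 ≈ 0.995 mcg/mL.

1.0 mcg/mL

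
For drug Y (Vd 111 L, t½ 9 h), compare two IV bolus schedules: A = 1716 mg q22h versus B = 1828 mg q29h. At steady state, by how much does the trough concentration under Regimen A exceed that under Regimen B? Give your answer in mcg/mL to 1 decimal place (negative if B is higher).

Regimen A: f = (1/2)^(22/9) ≈ 0.1837; Cmin,ss = (1716/111)·f/(1−f) ≈ 3.479 mcg/mL.
Regimen B: f = (1/2)^(29/9) ≈ 0.1072; Cmin,ss = (1828/111)·f/(1−f) ≈ 1.977 mcg/mL.
Difference ≈ 3.479 − 1.977 ≈ 1.502 mcg/mL.

1.5 mcg/mL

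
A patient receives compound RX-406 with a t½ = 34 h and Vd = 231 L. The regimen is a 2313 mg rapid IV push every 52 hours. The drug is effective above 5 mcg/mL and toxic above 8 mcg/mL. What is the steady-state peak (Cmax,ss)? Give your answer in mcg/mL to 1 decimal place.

15.3 mcg/mL

τ/t½ = 52/34 ≈ 1.5294, so fraction remaining f = (1/2)^(52/34) ≈ 0.3464.
At steady state, accumulation factor R = 1/(1 − e^(−kτ)) ≈ 1.5300.
Single-dose peak C₀ = D/Vd = 2313/231 ≈ 10.013 mcg/mL.
Steady-state peak Cmax,ss = C₀·R ≈ 10.013 × 1.5300 ≈ 15.320 mcg/mL.
Peak 15.3 mcg/mL vs MTC 8 mcg/mL: exceeds toxic threshold.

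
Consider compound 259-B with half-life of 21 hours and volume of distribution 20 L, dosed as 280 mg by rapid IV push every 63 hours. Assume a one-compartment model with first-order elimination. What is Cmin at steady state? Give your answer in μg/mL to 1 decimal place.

τ = 63 h = 3 half-lives, so f = (1/2)^3 = 0.125.
Accumulation ratio R = 1/(1 − f) = 1/0.875 = 8/7.
Single-dose peak C₀ = D/Vd = 280/20 = 14 μg/mL.
Steady-state peak Cmax,ss = C₀·R = 14 × 8/7 ≈ 16.000 μg/mL.
Steady-state trough Cmin,ss = Cmax,ss·f ≈ 16.000 × 0.125 ≈ 2.000 μg/mL.

2.0 μg/mL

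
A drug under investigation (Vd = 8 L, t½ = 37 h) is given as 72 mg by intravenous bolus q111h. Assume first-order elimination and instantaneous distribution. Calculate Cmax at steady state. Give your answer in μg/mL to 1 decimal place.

10.3 μg/mL

The dosing interval is 3 half-lives, so f = 2^(−3) = 0.125.
At steady state, R = 1/(1 − 0.125) = 8/7.
Single-dose peak C₀ = D/Vd = 72/8 = 9 μg/mL.
Steady-state peak Cmax,ss = C₀·R = 9 × 8/7 ≈ 10.286 μg/mL.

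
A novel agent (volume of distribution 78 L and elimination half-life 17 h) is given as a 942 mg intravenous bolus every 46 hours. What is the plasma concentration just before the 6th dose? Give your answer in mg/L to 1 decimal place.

2.2 mg/L

f = (1/2)^(τ/t½) = (1/2)^(46/17) ≈ 0.1533.
C₀ = D/Vd = 942/78 ≈ 12.077 mg/L.
Before the 6th dose, 5 doses have been given. Superposition: Cmin = C₀·(f + f² + … + f^5).
≈ 12.077 × (0.1533 + 0.0235 + 0.0036 + 0.0006 + 0.0001) ≈ 12.077 × 0.1811 ≈ 2.187 mg/L.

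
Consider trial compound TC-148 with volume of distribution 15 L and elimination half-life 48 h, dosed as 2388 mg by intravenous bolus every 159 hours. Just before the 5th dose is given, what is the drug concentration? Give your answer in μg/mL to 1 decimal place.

f = (1/2)^(τ/t½) = (1/2)^(159/48) ≈ 0.1007.
C₀ = D/Vd = 2388/15 ≈ 159.200 μg/mL.
Before the 5th dose, 4 doses have been given. Superposition: Cmin = C₀·(f + f² + … + f^4).
≈ 159.200 × (0.1007 + 0.0101 + 0.0010 + 0.0001) ≈ 159.200 × 0.1119 ≈ 17.814 μg/mL.

17.8 μg/mL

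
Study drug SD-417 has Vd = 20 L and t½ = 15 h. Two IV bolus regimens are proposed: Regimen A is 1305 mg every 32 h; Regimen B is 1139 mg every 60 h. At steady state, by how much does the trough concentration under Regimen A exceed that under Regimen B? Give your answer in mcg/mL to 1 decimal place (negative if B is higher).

Regimen A: f = (1/2)^(32/15) ≈ 0.2279; Cmin,ss = (1305/20)·f/(1−f) ≈ 19.260 mcg/mL.
Regimen B: f = (1/2)^(60/15) ≈ 0.0625; Cmin,ss = (1139/20)·f/(1−f) ≈ 3.797 mcg/mL.
Difference ≈ 19.260 − 3.797 ≈ 15.463 mcg/mL.

15.5 mcg/mL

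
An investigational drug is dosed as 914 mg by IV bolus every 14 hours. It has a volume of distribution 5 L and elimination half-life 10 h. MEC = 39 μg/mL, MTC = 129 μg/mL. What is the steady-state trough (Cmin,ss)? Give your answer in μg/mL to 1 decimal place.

Over one 14-h interval, 14/10 ≈ 1.4 half-lives elapse, leaving f ≈ 0.3789 of each dose.
Single-dose peak C₀ = D/Vd = 914/5 ≈ 182.800 μg/mL.
Steady-state trough Cmin,ss = C₀·f/(1−f) ≈ 182.800 × 0.3789/0.6211 ≈ 111.517 μg/mL.
Trough 111.5 μg/mL vs MEC 39 μg/mL: adequate.

111.5 μg/mL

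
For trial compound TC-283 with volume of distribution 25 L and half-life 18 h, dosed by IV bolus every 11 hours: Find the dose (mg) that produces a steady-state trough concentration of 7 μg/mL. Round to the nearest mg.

τ/t½ = 11/18 ≈ 0.61111, so f = (1/2)^(11/18) ≈ 0.654692.
Cmin,ss = (D/Vd)·f/(1−f), so D = Cmin,ss·Vd·(1−f)/f.
D = 7 × 25 × (1−f)/f ≈ 7 × 25 × 0.52744 ≈ 92.30 mg.

92 mg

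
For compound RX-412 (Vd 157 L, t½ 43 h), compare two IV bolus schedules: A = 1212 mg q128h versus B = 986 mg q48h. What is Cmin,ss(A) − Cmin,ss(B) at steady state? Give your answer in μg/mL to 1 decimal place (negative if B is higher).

Regimen A: f = (1/2)^(128/43) ≈ 0.1270; Cmin,ss = (1212/157)·f/(1−f) ≈ 1.123 μg/mL.
Regimen B: f = (1/2)^(48/43) ≈ 0.4613; Cmin,ss = (986/157)·f/(1−f) ≈ 5.378 μg/mL.
Difference ≈ 1.123 − 5.378 ≈ -4.255 μg/mL.

-4.3 μg/mL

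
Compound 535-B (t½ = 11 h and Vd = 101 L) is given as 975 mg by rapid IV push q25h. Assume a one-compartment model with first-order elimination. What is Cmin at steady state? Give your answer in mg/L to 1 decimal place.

Over one 25-h interval, 25/11 ≈ 2.2727 half-lives elapse, leaving f ≈ 0.2069 of each dose.
Accumulation ratio R = 1/(1 − f) ≈ 1/0.7931 ≈ 1.2609.
Each bolus raises the concentration by D/Vd = 975/101 ≈ 9.653 mg/L.
Cmax,ss = C₀/(1 − f) ≈ 9.653/0.7931 ≈ 12.171 mg/L.
Steady-state trough Cmin,ss = Cmax,ss·f ≈ 12.171 × 0.2069 ≈ 2.518 mg/L.

2.5 mg/L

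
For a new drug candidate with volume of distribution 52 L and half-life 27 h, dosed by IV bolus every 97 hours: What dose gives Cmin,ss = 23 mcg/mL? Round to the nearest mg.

τ/t½ = 97/27 ≈ 3.5926, so f = (1/2)^(97/27) ≈ 0.082894.
Cmin,ss = (D/Vd)·f/(1−f), so D = Cmin,ss·Vd·(1−f)/f.
D = 23 × 52 × (1−f)/f ≈ 23 × 52 × 11.06360 ≈ 13232.07 mg.

13232 mg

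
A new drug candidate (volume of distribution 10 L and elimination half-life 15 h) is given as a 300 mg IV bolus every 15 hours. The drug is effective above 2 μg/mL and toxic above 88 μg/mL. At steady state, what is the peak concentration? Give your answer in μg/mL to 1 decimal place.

The dosing interval is 1 half-life, so f = 2^(−1) = 0.5.
Accumulation ratio R = 1/(1 − f) = 1/0.5 = 2/1.
Single-dose peak C₀ = D/Vd = 300/10 = 30 μg/mL.
Steady-state peak Cmax,ss = C₀·R = 30 × 2/1 ≈ 60.000 μg/mL.
Peak 60.0 μg/mL vs MTC 88 μg/mL: below toxic threshold.

60.0 μg/mL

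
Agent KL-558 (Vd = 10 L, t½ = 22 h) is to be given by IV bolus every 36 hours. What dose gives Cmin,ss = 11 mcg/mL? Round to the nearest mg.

τ/t½ = 36/22 ≈ 1.6364, so f = (1/2)^(36/22) ≈ 0.321666.
Cmin,ss = (D/Vd)·f/(1−f), so D = Cmin,ss·Vd·(1−f)/f.
D = 11 × 10 × (1−f)/f ≈ 11 × 10 × 2.10881 ≈ 231.97 mg.

232 mg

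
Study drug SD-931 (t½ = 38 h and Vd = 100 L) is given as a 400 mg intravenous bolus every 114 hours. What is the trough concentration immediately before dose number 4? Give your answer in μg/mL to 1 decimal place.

f = (1/2)^(τ/t½) = (1/2)^(114/38) ≈ 0.1250.
C₀ = D/Vd = 400/100 ≈ 4.000 μg/mL.
Before the 4th dose, 3 doses have been given. Superposition: Cmin = C₀·(f + f² + … + f^3).
≈ 4.000 × (0.1250 + 0.0156 + 0.0020) ≈ 4.000 × 0.1426 ≈ 0.570 μg/mL.

0.6 μg/mL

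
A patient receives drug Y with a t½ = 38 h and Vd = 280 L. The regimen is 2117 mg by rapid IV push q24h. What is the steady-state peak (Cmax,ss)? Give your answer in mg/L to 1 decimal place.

Over one 24-h interval, 24/38 ≈ 0.63158 half-lives elapse, leaving f ≈ 0.6455 of each dose.
Accumulation ratio R = 1/(1 − f) ≈ 1/0.3545 ≈ 2.8209.
Each bolus raises the concentration by D/Vd = 2117/280 ≈ 7.561 mg/L.
Steady-state peak Cmax,ss = C₀·R ≈ 7.561 × 2.8209 ≈ 21.329 mg/L.

21.3 mg/L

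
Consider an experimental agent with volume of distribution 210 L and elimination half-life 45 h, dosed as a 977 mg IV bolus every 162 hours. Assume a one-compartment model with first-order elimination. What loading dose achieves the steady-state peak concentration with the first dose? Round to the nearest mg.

1065 mg

f = (1/2)^(162/45) ≈ 0.082469; accumulation ratio R = 1/(1−f) ≈ 1.08988.
Loading dose to hit Cmax,ss on first dose: D_load = D_maint·R ≈ 977 × 1.08988 ≈ 1064.81 mg.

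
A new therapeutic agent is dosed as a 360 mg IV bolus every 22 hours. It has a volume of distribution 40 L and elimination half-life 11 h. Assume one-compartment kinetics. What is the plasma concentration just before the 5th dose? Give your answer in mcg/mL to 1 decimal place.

3.0 mcg/mL

f = (1/2)^(τ/t½) = (1/2)^(22/11) ≈ 0.2500.
C₀ = D/Vd = 360/40 ≈ 9.000 mcg/mL.
Before the 5th dose, 4 doses have been given. Superposition: Cmin = C₀·(f + f² + … + f^4).
≈ 9.000 × (0.2500 + 0.0625 + 0.0156 + 0.0039) ≈ 9.000 × 0.3320 ≈ 2.988 mcg/mL.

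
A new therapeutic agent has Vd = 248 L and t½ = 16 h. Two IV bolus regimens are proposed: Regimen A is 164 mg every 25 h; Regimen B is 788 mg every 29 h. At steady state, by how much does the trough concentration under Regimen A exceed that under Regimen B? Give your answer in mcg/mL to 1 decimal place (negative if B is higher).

-0.9 mcg/mL

Regimen A: f = (1/2)^(25/16) ≈ 0.3386; Cmin,ss = (164/248)·f/(1−f) ≈ 0.339 mcg/mL.
Regimen B: f = (1/2)^(29/16) ≈ 0.2847; Cmin,ss = (788/248)·f/(1−f) ≈ 1.265 mcg/mL.
Difference ≈ 0.339 − 1.265 ≈ -0.926 mcg/mL.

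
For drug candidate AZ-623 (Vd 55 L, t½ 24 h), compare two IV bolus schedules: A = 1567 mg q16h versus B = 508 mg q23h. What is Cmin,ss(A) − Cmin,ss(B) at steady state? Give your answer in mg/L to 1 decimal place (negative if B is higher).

38.7 mg/L

Regimen A: f = (1/2)^(16/24) ≈ 0.6300; Cmin,ss = (1567/55)·f/(1−f) ≈ 48.512 mg/L.
Regimen B: f = (1/2)^(23/24) ≈ 0.5147; Cmin,ss = (508/55)·f/(1−f) ≈ 9.796 mg/L.
Difference ≈ 48.512 − 9.796 ≈ 38.716 mg/L.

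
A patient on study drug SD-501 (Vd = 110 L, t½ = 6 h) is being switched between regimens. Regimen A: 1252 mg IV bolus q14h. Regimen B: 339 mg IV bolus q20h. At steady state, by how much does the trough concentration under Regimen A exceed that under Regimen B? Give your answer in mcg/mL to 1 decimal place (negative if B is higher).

2.5 mcg/mL

Regimen A: f = (1/2)^(14/6) ≈ 0.1984; Cmin,ss = (1252/110)·f/(1−f) ≈ 2.817 mcg/mL.
Regimen B: f = (1/2)^(20/6) ≈ 0.0992; Cmin,ss = (339/110)·f/(1−f) ≈ 0.339 mcg/mL.
Difference ≈ 2.817 − 0.339 ≈ 2.478 mcg/mL.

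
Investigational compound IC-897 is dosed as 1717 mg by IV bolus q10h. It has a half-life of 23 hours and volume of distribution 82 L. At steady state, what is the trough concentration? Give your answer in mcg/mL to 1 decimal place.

k = ln2/t½ = ln2/23 ≈ 0.030137 h⁻¹; fraction remaining f = e^(−kτ) = e^(−0.030137×10) ≈ 0.7398.
Single-dose peak C₀ = D/Vd = 1717/82 ≈ 20.939 mcg/mL.
Steady-state trough Cmin,ss = C₀·f/(1−f) ≈ 20.939 × 0.7398/0.2602 ≈ 59.534 mcg/mL.

59.5 mcg/mL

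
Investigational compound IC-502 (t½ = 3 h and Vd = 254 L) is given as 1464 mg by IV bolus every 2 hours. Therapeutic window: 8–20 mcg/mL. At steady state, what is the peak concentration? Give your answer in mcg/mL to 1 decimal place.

15.6 mcg/mL

k = ln2/t½ = ln2/3 ≈ 0.231049 h⁻¹; fraction remaining f = e^(−kτ) = e^(−0.231049×2) ≈ 0.6300.
Accumulation ratio R = 1/(1 − f) ≈ 1/0.3700 ≈ 2.7027.
Single-dose peak C₀ = D/Vd = 1464/254 ≈ 5.764 mcg/mL.
Cmax,ss = C₀/(1 − f) ≈ 5.764/0.3700 ≈ 15.578 mcg/mL.
Peak 15.6 mcg/mL vs MTC 20 mcg/mL: below toxic threshold.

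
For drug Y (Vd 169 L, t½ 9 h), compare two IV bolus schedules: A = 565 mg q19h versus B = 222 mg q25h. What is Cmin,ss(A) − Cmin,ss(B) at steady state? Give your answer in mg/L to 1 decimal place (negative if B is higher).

Regimen A: f = (1/2)^(19/9) ≈ 0.2315; Cmin,ss = (565/169)·f/(1−f) ≈ 1.007 mg/L.
Regimen B: f = (1/2)^(25/9) ≈ 0.1458; Cmin,ss = (222/169)·f/(1−f) ≈ 0.224 mg/L.
Difference ≈ 1.007 − 0.224 ≈ 0.783 mg/L.

0.8 mg/L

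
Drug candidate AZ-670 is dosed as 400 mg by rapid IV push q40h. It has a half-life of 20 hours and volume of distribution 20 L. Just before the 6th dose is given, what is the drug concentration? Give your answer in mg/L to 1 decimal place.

f = (1/2)^(τ/t½) = (1/2)^(40/20) ≈ 0.2500.
C₀ = D/Vd = 400/20 ≈ 20.000 mg/L.
Before the 6th dose, 5 doses have been given. Superposition: Cmin = C₀·(f + f² + … + f^5).
≈ 20.000 × (0.2500 + 0.0625 + 0.0156 + 0.0039 + 0.0010) ≈ 20.000 × 0.3330 ≈ 6.660 mg/L.

6.7 mg/L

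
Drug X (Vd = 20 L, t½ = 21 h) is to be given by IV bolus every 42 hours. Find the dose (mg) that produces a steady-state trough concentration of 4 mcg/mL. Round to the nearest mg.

τ/t½ = 42/21 ≈ 2, so f = (1/2)^(42/21) ≈ 0.250000.
Cmin,ss = (D/Vd)·f/(1−f), so D = Cmin,ss·Vd·(1−f)/f.
D = 4 × 20 × (1−f)/f ≈ 4 × 20 × 3.00000 ≈ 240.00 mg.

240 mg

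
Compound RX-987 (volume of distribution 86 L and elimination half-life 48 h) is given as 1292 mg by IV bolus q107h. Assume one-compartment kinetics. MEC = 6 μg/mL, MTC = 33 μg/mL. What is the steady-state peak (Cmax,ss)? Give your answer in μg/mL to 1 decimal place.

τ/t½ = 107/48 ≈ 2.2292, so fraction remaining f = (1/2)^(107/48) ≈ 0.2133.
At steady state, accumulation factor R = 1/(1 − e^(−kτ)) ≈ 1.2711.
Each bolus raises the concentration by D/Vd = 1292/86 ≈ 15.023 μg/mL.
Steady-state peak Cmax,ss = C₀·R ≈ 15.023 × 1.2711 ≈ 19.096 μg/mL.
Peak 19.1 μg/mL vs MTC 33 μg/mL: below toxic threshold.

19.1 μg/mL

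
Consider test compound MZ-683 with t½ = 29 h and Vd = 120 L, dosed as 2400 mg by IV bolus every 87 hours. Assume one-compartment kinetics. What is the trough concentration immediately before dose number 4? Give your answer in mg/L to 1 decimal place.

2.9 mg/L

f = (1/2)^(τ/t½) = (1/2)^(87/29) ≈ 0.1250.
C₀ = D/Vd = 2400/120 ≈ 20.000 mg/L.
Before the 4th dose, 3 doses have been given. Superposition: Cmin = C₀·(f + f² + … + f^3).
≈ 20.000 × (0.1250 + 0.0156 + 0.0020) ≈ 20.000 × 0.1426 ≈ 2.852 mg/L.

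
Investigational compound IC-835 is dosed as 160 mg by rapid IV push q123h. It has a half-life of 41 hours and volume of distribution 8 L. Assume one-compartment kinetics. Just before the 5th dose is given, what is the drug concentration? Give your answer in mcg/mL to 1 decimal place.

f = (1/2)^(τ/t½) = (1/2)^(123/41) ≈ 0.1250.
C₀ = D/Vd = 160/8 ≈ 20.000 mcg/mL.
Before the 5th dose, 4 doses have been given. Superposition: Cmin = C₀·(f + f² + … + f^4).
≈ 20.000 × (0.1250 + 0.0156 + 0.0020 + 0.0002) ≈ 20.000 × 0.1428 ≈ 2.856 mcg/mL.

2.9 mcg/mL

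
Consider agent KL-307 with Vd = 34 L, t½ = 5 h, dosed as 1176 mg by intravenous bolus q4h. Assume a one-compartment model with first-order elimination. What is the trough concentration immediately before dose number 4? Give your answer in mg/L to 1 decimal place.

37.8 mg/L

f = (1/2)^(τ/t½) = (1/2)^(4/5) ≈ 0.5743.
C₀ = D/Vd = 1176/34 ≈ 34.588 mg/L.
Before the 4th dose, 3 doses have been given. Superposition: Cmin = C₀·(f + f² + … + f^3).
≈ 34.588 × (0.5743 + 0.3298 + 0.1894) ≈ 34.588 × 1.0935 ≈ 37.822 mg/L.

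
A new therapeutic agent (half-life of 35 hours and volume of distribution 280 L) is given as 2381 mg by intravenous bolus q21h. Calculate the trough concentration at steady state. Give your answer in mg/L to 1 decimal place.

16.5 mg/L

Over one 21-h interval, 21/35 ≈ 0.6 half-lives elapse, leaving f ≈ 0.6598 of each dose.
Accumulation ratio R = 1/(1 − f) ≈ 1/0.3402 ≈ 2.9394.
Single-dose peak C₀ = D/Vd = 2381/280 ≈ 8.504 mg/L.
Steady-state peak Cmax,ss = C₀·R ≈ 8.504 × 2.9394 ≈ 24.997 mg/L.
Steady-state trough Cmin,ss = Cmax,ss·f ≈ 24.997 × 0.6598 ≈ 16.493 mg/L.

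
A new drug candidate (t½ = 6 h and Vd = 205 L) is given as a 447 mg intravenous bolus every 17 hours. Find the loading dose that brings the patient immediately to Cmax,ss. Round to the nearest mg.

520 mg

f = (1/2)^(17/6) ≈ 0.140308; accumulation ratio R = 1/(1−f) ≈ 1.16321.
Loading dose to hit Cmax,ss on first dose: D_load = D_maint·R ≈ 447 × 1.16321 ≈ 519.95 mg.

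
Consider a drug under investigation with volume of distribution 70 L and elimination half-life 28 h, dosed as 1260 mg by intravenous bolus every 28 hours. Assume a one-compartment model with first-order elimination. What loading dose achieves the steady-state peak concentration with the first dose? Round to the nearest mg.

2520 mg

f = (1/2)^(28/28) ≈ 0.500000; accumulation ratio R = 1/(1−f) ≈ 2.00000.
Loading dose to hit Cmax,ss on first dose: D_load = D_maint·R ≈ 1260 × 2.00000 ≈ 2520.00 mg.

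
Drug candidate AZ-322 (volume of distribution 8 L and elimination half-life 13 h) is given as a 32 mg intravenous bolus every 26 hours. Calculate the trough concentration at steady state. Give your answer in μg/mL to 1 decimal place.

The dosing interval is 2 half-lives, so f = 2^(−2) = 0.25.
At steady state, R = 1/(1 − 0.25) = 4/3.
Single-dose peak C₀ = D/Vd = 32/8 = 4 μg/mL.
Steady-state peak Cmax,ss = C₀·R = 4 × 4/3 ≈ 5.333 μg/mL.
Steady-state trough Cmin,ss = Cmax,ss·f ≈ 5.333 × 0.25 ≈ 1.333 μg/mL.

1.3 μg/mL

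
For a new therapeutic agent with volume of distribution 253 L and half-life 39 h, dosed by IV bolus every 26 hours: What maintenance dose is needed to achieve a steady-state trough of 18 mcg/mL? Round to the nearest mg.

2675 mg

τ/t½ = 26/39 ≈ 0.66667, so f = (1/2)^(26/39) ≈ 0.629961.
Cmin,ss = (D/Vd)·f/(1−f), so D = Cmin,ss·Vd·(1−f)/f.
D = 18 × 253 × (1−f)/f ≈ 18 × 253 × 0.58740 ≈ 2675.02 mg.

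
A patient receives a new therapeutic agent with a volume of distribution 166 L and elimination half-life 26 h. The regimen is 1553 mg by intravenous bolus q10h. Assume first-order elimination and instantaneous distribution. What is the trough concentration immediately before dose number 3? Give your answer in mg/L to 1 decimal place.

f = (1/2)^(τ/t½) = (1/2)^(10/26) ≈ 0.7660.
C₀ = D/Vd = 1553/166 ≈ 9.355 mg/L.
Before the 3rd dose, 2 doses have been given. Superposition: Cmin = C₀·(f + f²).
≈ 9.355 × (0.7660 + 0.5868) ≈ 9.355 × 1.3528 ≈ 12.655 mg/L.

12.7 mg/L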